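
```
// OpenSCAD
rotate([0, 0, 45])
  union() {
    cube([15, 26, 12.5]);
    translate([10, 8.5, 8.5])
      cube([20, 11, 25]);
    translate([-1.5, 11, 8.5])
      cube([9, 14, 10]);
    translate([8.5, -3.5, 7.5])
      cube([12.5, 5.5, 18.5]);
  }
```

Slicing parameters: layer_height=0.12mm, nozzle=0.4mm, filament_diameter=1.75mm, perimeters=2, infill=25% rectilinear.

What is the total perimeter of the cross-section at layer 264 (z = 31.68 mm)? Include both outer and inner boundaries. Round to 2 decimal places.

62.00 mm

At z = 31.68 mm: the cube is absent (z outside [0, 12.5]); the 20×11 cube at (10, 8.5) contributes its full rectangle (perimeter 62.00 mm); the cube at (-1.5, 11) is not intersected at this z (z outside [8.5, 18.5]); the cube at (8.5, -3.5) is absent (z outside [7.5, 26]); Combining (union): only the 20×11 cube at (10, 8.5) is present, so the union is just that shape — boundary = 62.00 mm; (whole slice rotated 45° about Z — lengths, areas and connectivity unchanged). Overall, the cross-section is a single solid region. Total boundary length (outer) = 62.00 mm.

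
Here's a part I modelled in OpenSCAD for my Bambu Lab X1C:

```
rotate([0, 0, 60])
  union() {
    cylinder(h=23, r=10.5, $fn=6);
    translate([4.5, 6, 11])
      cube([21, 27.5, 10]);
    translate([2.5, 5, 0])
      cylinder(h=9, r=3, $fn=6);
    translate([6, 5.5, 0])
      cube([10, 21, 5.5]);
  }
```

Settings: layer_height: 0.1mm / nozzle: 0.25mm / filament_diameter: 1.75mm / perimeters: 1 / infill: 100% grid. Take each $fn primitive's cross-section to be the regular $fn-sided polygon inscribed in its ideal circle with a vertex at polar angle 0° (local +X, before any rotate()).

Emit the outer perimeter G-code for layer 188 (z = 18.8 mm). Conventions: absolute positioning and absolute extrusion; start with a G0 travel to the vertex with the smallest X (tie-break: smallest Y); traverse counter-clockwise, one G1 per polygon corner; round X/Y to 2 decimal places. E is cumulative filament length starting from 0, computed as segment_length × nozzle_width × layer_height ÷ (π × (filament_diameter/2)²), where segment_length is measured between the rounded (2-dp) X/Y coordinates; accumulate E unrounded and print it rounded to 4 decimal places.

G0 X-26.76 Y20.65 Z18.80
G1 X-5.62 Y8.44 E0.2537
G1 X-10.50 Y0.00 E0.3551
G1 X-5.25 Y-9.09 E0.4642
G1 X5.25 Y-9.09 E0.5733
G1 X10.50 Y0.00 E0.6824
G1 X5.25 Y9.09 E0.7915
G1 X-1.68 Y9.09 E0.8636
G1 X7.55 Y25.08 E1.0555
G1 X-16.26 Y38.83 E1.3412
G1 X-26.76 Y20.65 E1.5594

At z = 18.8 mm: the cylinder: section is a regular 6-gon, circumradius r=10.5; the cube at (4.5, 6) (footprint 21×27.5) is included at this height; the cylinder at (2.5, 5) is not intersected at this z (z outside [0, 9]); the cube at (6, 5.5) is absent (z outside [0, 5.5]); Combining (union): the regions partially overlap (shared area 5.08 mm²), so overlapping operands fuse into one piece — 1 connected region; (whole slice rotated 60° about Z — lengths, areas and connectivity unchanged). The outline is a single polygon with 10 vertices. Extrusion per mm of travel: 0.25 × 0.1 / (π × 0.875²) = 0.010394. Accumulating E over each segment gives final E = 1.5594.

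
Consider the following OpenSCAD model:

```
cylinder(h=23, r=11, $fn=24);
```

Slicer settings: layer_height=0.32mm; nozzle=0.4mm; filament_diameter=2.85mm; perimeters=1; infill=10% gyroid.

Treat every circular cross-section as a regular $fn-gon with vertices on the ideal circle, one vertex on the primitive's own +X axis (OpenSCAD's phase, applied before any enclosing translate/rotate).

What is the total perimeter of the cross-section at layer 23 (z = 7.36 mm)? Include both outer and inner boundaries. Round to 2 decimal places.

At z = 7.36 mm: the cylinder: section is a regular 24-gon, circumradius r=11 (perimeter = 2·24·11.000·sin(180°/24) = 68.92 mm). Overall, the cross-section is a single solid region. Total boundary length (outer) = 68.92 mm.

68.92 mm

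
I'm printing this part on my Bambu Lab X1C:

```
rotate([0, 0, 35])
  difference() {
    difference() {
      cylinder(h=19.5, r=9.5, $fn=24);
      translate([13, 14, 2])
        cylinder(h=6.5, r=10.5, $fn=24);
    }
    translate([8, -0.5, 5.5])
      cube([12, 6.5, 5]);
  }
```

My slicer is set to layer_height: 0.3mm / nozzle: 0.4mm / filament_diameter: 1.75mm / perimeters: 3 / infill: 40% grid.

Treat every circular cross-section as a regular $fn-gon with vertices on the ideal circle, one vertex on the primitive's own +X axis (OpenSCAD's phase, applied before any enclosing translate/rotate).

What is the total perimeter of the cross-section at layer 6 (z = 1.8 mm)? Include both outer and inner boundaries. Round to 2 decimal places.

At z = 1.8 mm: the r=9.5 cylinder contributes a regular 24-gon of circumradius 9.5 (perimeter = 2·24·9.500·sin(180°/24) = 59.52 mm); the cylinder at (13, 14) does not reach this height (z outside [2, 8.5]); Subtracting the remaining from the first: none of the subtracted shapes is present at this height, so the r=9.5 cylinder is unchanged — boundary = 59.52 mm; the cube at (8, -0.5) is not intersected at this z (z outside [5.5, 10.5]); Taking the first minus the rest: none of the subtracted shapes is present at this height, so that combined region is unchanged — boundary = 59.52 mm; (whole slice rotated 35° about Z — lengths, areas and connectivity unchanged). Overall, the cross-section is a single solid region. Total boundary length (outer) = 59.52 mm.

59.52 mm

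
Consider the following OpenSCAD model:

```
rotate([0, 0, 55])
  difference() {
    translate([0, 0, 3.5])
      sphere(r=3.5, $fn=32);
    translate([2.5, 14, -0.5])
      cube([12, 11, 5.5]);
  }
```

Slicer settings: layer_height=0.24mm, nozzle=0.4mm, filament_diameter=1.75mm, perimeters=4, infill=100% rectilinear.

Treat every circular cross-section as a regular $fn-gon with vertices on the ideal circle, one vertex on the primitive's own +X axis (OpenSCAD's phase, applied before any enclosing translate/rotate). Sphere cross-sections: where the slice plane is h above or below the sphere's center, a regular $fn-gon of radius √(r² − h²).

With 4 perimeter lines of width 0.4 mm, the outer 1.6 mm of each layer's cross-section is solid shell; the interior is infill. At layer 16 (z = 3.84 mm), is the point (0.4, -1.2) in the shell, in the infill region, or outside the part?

At z = 3.84 mm: the r=3.5 sphere slices to a regular 32-gon of circumradius 3.483 (√(r²−h²) with h=0.34 from center); the 12×11 cube at (2.5, 14) contributes its full rectangle; After the difference (first − rest): starting from the r=3.5 sphere, the 12×11 cube at (2.5, 14) misses the remaining region (no effect) — 1 connected region; (whole slice rotated 55° about Z — lengths, areas and connectivity unchanged). Overall, the cross-section is a single solid region. Undo the 55° rotation: the query point maps to (-0.754, -1.016) in the un-rotated model frame. The nearest boundary edge runs (-1.94, -2.90)→(-2.46, -2.46); distance from the point to it = 2.20 mm. The point is inside the cross-section and 2.20 mm from the nearest boundary — more than the 1.6 mm shell width (4 × 0.4), so it's in the infill interior.

infill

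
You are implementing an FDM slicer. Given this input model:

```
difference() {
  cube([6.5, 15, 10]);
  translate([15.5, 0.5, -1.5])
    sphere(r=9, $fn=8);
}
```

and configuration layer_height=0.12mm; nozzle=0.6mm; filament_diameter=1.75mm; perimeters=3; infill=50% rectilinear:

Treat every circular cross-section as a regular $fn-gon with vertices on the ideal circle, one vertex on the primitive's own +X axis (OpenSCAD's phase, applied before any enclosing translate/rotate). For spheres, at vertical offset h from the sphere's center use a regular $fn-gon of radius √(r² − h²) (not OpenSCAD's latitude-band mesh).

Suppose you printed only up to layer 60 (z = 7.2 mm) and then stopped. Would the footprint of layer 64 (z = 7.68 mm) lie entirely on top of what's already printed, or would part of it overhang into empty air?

entirely on top

Compare the two slices. At z = 7.2: the cube (footprint 6.5×15) is included at this height (area 97.50 mm²); the sphere at (15.5, 0.5): section is a regular 8-gon, circumradius = √(r²−h²) = √(9²−8.7²) = 2.304 (area = (8/2)·2.304²·sin(360°/8) = 15.02 mm²); After the difference (first − rest): starting from the 6.5×15 cube (97.50 mm²), the r=9 sphere at (15.5, 0.5) misses the remaining region (no effect) — area = 97.50 mm². At z = 7.68: the 6.5×15 cube contributes its full rectangle (area 97.50 mm²); the sphere at (15.5, 0.5) is not intersected at this z (|z−center|=9.180 > r=9); Subtracting the remaining from the first: none of the subtracted shapes is present at this height, so the 6.5×15 cube is unchanged — area = 97.50 mm². Checking containment: the cross-section at z = 7.68 is a subset of the cross-section at z = 7.2.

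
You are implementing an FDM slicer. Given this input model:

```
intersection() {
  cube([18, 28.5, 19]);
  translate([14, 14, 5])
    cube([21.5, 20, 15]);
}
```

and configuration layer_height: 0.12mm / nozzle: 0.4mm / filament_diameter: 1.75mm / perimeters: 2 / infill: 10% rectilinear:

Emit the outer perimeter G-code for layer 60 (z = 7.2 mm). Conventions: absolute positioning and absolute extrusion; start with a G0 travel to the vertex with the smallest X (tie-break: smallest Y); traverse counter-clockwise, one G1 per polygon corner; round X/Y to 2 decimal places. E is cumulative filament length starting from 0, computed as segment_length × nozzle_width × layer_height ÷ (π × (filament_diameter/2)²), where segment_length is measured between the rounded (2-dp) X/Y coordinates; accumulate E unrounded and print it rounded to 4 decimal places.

At z = 7.2 mm: the cube (footprint 18×28.5) is included at this height; the 21.5×20 cube at (14, 14) contributes its full rectangle; Taking the intersection: the 21.5×20 cube at (14, 14) partially overlaps the 18×28.5 cube; clipping to the common part keeps 58.00 mm² — 1 connected region. The outline is a single polygon with 4 vertices. Extrusion per mm of travel: 0.4 × 0.12 / (π × 0.875²) = 0.019956. Accumulating E over each segment gives final E = 0.7384.

G0 X14.00 Y14.00 Z7.20
G1 X18.00 Y14.00 E0.0798
G1 X18.00 Y28.50 E0.3692
G1 X14.00 Y28.50 E0.4490
G1 X14.00 Y14.00 E0.7384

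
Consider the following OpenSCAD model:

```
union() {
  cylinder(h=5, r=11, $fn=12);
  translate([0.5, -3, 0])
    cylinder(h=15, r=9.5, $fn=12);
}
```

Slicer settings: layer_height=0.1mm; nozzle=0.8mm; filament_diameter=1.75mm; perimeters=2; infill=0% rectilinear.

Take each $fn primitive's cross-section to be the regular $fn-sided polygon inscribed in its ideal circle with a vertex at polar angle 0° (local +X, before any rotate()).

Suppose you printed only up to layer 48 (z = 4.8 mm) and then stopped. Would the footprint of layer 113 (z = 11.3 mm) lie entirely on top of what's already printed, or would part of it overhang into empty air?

Compare the two slices. At z = 4.8: the cylinder: section is a regular 12-gon, circumradius r=11 (area = (12/2)·11.000²·sin(360°/12) = 363.00 mm²); the r=9.5 cylinder at (0.5, -3) contributes a regular 12-gon of circumradius 9.5 (area = (12/2)·9.500²·sin(360°/12) = 270.75 mm²); Combining (union): the regions partially overlap — summed areas 633.75 mm² minus the doubly-counted overlap 248.80 mm² gives 384.95 mm² — area = 384.95 mm². At z = 11.3: the cylinder does not reach this height (z outside [0, 5]); the r=9.5 cylinder at (0.5, -3) contributes a regular 12-gon of circumradius 9.5 (area = (12/2)·9.500²·sin(360°/12) = 270.75 mm²); Merging all regions: only the r=9.5 cylinder at (0.5, -3) is present, so the union is just that shape — area = 270.75 mm². Checking containment: the cross-section at z = 11.3 is a subset of the cross-section at z = 4.8.

entirely on top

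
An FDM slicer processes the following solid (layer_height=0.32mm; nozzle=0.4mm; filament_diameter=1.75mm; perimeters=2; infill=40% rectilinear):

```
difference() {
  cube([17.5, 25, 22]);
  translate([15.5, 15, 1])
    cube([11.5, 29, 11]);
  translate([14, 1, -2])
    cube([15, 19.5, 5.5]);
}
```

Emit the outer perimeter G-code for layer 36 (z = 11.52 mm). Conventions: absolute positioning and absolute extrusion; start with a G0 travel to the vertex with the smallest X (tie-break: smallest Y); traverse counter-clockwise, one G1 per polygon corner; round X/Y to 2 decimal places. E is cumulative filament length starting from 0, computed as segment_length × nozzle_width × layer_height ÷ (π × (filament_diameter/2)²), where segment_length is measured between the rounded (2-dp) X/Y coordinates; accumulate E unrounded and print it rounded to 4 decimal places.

G0 X0.00 Y0.00 Z11.52
G1 X17.50 Y0.00 E0.9313
G1 X17.50 Y15.00 E1.7295
G1 X15.50 Y15.00 E1.8360
G1 X15.50 Y25.00 E2.3681
G1 X0.00 Y25.00 E3.1930
G1 X0.00 Y0.00 E4.5234

At z = 11.52 mm: the cube (footprint 17.5×25) is included at this height; the 11.5×29 cube at (15.5, 15) contributes its full rectangle; the cube at (14, 1) is not intersected at this z (z outside [-2, 3.5]); After the difference (first − rest): starting from the 17.5×25 cube, the 11.5×29 cube at (15.5, 15) partially overlaps it — only the 20.00 mm² overlap (of its 333.50 mm²) is removed, clipping the outline — 1 connected region. The outline is a single polygon with 6 vertices. Extrusion per mm of travel: 0.4 × 0.32 / (π × 0.875²) = 0.053216. Accumulating E over each segment gives final E = 4.5234.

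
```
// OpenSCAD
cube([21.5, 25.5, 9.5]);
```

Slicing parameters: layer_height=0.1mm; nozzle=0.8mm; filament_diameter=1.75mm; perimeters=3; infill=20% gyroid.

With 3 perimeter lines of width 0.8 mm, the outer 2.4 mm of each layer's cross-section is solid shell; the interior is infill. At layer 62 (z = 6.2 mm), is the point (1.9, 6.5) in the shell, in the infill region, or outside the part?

At z = 6.2 mm: the cube is present — its section is the full 21.5×25.5 rectangle. Overall, the cross-section is a single solid region. The nearest boundary edge runs (0.00, 25.50)→(0.00, 0.00); distance from the point to it = 1.90 mm. The point is inside the cross-section, 1.90 mm from the nearest boundary — within the 2.4 mm shell band (3 × 0.8).

shell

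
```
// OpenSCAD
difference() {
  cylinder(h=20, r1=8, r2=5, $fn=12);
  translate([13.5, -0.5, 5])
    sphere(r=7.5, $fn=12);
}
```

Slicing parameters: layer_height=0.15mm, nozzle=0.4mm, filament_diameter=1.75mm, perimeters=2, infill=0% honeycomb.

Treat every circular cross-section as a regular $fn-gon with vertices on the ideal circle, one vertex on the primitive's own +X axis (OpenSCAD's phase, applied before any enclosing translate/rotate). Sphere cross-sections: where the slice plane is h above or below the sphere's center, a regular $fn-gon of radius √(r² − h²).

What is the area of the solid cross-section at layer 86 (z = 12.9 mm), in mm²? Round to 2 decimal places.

At z = 12.9 mm: the cone (r1=8→r2=5) has section circumradius 6.065 here — a regular 12-gon (area = (12/2)·6.065²·sin(360°/12) = 110.35 mm²); the sphere at (13.5, -0.5) is absent (|z−center|=7.900 > r=7.5); Taking the first minus the rest: none of the subtracted shapes is present at this height, so the cone is unchanged — area = 110.35 mm². Overall, the cross-section is a single solid region. Net area = 110.35 mm².

110.35 mm²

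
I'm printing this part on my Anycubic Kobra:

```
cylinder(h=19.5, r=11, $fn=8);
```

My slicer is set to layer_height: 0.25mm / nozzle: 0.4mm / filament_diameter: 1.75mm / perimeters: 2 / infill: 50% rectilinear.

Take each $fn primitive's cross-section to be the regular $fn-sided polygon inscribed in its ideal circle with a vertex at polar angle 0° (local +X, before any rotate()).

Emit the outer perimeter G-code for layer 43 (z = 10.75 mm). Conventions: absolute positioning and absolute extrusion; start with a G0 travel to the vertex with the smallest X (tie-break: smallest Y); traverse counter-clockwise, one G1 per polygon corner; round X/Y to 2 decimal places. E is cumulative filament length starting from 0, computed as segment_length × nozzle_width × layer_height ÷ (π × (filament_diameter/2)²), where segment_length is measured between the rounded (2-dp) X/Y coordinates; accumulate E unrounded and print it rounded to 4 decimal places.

At z = 10.75 mm: the r=11 cylinder contributes a regular 8-gon of circumradius 11. The outline is a single polygon with 8 vertices. Extrusion per mm of travel: 0.4 × 0.25 / (π × 0.875²) = 0.041575. Accumulating E over each segment gives final E = 2.8005.

G0 X-11.00 Y0.00 Z10.75
G1 X-7.78 Y-7.78 E0.3501
G1 X0.00 Y-11.00 E0.7001
G1 X7.78 Y-7.78 E1.0502
G1 X11.00 Y0.00 E1.4003
G1 X7.78 Y7.78 E1.7503
G1 X0.00 Y11.00 E2.1004
G1 X-7.78 Y7.78 E2.4504
G1 X-11.00 Y0.00 E2.8005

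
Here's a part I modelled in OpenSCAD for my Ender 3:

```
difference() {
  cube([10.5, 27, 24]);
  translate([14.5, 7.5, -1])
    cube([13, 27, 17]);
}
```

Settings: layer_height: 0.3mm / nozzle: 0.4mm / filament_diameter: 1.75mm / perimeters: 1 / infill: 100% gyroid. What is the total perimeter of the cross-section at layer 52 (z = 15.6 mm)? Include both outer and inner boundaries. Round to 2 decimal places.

At z = 15.6 mm: the cube (footprint 10.5×27) is included at this height (perimeter 75.00 mm); the 13×27 cube at (14.5, 7.5) contributes its full rectangle (perimeter 80.00 mm); After the difference (first − rest): starting from the 10.5×27 cube, the 13×27 cube at (14.5, 7.5) misses the remaining region (no effect) — boundary = 75.00 mm. Overall, the cross-section is a single solid region. Total boundary length (outer) = 75.00 mm.

75.00 mm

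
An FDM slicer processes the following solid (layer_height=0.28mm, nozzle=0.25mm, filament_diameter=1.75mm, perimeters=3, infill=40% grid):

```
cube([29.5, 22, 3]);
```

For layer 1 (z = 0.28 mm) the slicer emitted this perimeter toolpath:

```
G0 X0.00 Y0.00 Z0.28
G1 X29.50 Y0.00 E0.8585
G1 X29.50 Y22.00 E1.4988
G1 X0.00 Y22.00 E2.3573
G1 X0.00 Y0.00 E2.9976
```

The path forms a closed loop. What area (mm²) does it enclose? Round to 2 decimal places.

Apply the shoelace formula to the sequence of (X, Y) vertices; enclosed area = 649.00 mm².

649.00 mm²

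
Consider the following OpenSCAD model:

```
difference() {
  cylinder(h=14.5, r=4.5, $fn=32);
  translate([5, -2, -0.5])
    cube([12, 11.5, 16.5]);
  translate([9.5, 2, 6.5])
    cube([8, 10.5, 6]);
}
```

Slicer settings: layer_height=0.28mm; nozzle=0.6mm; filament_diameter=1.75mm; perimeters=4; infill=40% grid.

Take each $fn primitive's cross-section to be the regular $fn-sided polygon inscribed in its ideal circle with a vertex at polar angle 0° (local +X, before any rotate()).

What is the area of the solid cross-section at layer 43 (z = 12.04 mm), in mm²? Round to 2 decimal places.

At z = 12.04 mm: the r=4.5 cylinder gives a regular 32-gon of circumradius 4.5 (constant along its height) (area = (32/2)·4.500²·sin(360°/32) = 63.21 mm²); the cube at (5, -2) (footprint 12×11.5) is included at this height (area 138.00 mm²); the cube at (9.5, 2) is present — its section is the full 8×10.5 rectangle (area 84.00 mm²); Taking the first minus the rest: starting from the r=4.5 cylinder (63.21 mm²), the 12×11.5 cube at (5, -2) misses the remaining region (no effect); the 8×10.5 cube at (9.5, 2) misses the remaining region (no effect) — area = 63.21 mm². Overall, the cross-section is a single solid region. Net area = 63.21 mm².

63.21 mm²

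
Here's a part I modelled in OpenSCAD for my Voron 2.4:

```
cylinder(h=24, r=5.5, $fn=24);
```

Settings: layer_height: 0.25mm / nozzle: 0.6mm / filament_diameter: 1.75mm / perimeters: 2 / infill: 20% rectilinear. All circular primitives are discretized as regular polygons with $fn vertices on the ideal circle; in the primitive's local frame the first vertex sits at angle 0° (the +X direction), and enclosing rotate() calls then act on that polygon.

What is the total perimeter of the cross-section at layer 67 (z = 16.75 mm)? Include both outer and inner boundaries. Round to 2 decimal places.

34.46 mm

At z = 16.75 mm: the r=5.5 cylinder contributes a regular 24-gon of circumradius 5.5 (perimeter = 2·24·5.500·sin(180°/24) = 34.46 mm). Overall, the cross-section is a single solid region. Total boundary length (outer) = 34.46 mm.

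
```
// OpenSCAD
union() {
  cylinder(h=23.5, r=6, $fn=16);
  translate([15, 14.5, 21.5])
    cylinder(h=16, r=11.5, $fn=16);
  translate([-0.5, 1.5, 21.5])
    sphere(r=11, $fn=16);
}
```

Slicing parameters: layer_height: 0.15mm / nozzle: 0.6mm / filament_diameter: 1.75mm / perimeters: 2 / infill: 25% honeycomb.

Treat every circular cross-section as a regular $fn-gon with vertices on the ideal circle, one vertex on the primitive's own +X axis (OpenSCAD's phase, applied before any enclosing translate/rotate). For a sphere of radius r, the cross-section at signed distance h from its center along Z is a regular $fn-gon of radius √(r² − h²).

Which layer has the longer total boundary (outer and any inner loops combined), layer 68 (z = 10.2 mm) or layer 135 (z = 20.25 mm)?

Layer 68 (z = 10.2): the r=6 cylinder gives a regular 16-gon of circumradius 6 (constant along its height) (perimeter = 2·16·6.000·sin(180°/16) = 37.46 mm); the cylinder at (15, 14.5) is absent (z outside [21.5, 37.5]); the sphere at (-0.5, 1.5) is absent (|z−center|=11.300 > r=11); Combining (union): only the r=6 cylinder is present, so the union is just that shape — boundary = 37.46 mm. So its perimeter = 37.46 mm. Layer 135 (z = 20.25): the r=6 cylinder contributes a regular 16-gon of circumradius 6 (perimeter = 2·16·6.000·sin(180°/16) = 37.46 mm); the cylinder at (15, 14.5) is not intersected at this z (z outside [21.5, 37.5]); the r=11 sphere at (-0.5, 1.5) slices to a regular 16-gon of circumradius 10.929 (√(r²−h²) with h=1.25 from center) (perimeter = 2·16·10.929·sin(180°/16) = 68.23 mm); Combining (union): the r=6 cylinder lies entirely inside the r=11 sphere at (-0.5, 1.5), so the union is just the r=11 sphere at (-0.5, 1.5) — boundary = 68.23 mm. So its perimeter = 68.23 mm. Layer 135 is larger (68.23 vs 37.46 mm).

layer 135 (z = 20.25 mm)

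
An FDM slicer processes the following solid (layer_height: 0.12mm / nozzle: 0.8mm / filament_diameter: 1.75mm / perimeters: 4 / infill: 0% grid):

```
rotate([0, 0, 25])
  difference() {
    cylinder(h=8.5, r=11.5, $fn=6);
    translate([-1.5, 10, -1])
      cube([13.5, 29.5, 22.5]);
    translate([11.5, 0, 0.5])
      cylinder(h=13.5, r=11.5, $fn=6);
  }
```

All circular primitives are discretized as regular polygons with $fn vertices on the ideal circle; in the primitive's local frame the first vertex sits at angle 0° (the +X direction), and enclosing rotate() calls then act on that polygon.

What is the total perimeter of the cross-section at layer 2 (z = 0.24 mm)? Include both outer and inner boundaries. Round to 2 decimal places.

At z = 0.24 mm: the r=11.5 cylinder gives a regular 6-gon of circumradius 11.5 (constant along its height) (perimeter = 2·6·11.500·sin(180°/6) = 69.00 mm); the cube at (-1.5, 10) is present — its section is the full 13.5×29.5 rectangle (perimeter 86.00 mm); the cylinder at (11.5, 0) is not intersected at this z (z outside [0.5, 14]); Subtracting the remaining from the first: starting from the r=11.5 cylinder, the 13.5×29.5 cube at (-1.5, 10) misses the remaining region (no effect) — boundary = 69.00 mm; (whole slice rotated 25° about Z — lengths, areas and connectivity unchanged). Overall, the cross-section is a single solid region. Total boundary length (outer) = 69.00 mm.

69.00 mm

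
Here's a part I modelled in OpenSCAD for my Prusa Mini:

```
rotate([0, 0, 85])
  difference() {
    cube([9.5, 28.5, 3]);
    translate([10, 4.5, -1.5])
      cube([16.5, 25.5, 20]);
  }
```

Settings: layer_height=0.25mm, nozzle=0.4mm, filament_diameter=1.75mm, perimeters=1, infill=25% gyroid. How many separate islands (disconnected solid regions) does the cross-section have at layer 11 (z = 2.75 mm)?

At z = 2.75 mm: the cube is present — its section is the full 9.5×28.5 rectangle; the 16.5×25.5 cube at (10, 4.5) contributes its full rectangle; Taking the first minus the rest: starting from the 9.5×28.5 cube, the 16.5×25.5 cube at (10, 4.5) misses the remaining region (no effect) — 1 connected region; (rotated 85° about Z; rotation is an isometry so areas/perimeters/island counts are preserved). Overall, the cross-section is a single solid region. Island count = 1.

1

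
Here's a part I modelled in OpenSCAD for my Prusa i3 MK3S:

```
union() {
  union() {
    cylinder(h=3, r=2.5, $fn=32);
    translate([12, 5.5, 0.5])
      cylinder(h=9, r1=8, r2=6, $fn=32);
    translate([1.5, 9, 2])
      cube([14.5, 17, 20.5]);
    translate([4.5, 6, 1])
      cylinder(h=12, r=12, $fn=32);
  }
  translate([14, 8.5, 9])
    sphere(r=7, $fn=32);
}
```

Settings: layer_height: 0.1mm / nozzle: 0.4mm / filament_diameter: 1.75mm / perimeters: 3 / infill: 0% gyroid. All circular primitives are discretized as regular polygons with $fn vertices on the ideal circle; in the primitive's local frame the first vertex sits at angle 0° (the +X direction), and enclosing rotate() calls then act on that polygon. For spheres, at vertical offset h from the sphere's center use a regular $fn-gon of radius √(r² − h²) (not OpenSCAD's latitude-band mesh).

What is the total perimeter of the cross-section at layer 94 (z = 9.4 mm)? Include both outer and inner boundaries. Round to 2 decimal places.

At z = 9.4 mm: the cylinder is not intersected at this z (z outside [0, 3]); the cone at (12, 5.5) contributes a regular 32-gon of circumradius 6.022 (interpolated between r1=8 and r2=6 at t=0.989) (perimeter = 2·32·6.022·sin(180°/32) = 37.78 mm); the 14.5×17 cube at (1.5, 9) contributes its full rectangle (perimeter 63.00 mm); the cylinder at (4.5, 6): section is a regular 32-gon, circumradius r=12 (perimeter = 2·32·12.000·sin(180°/32) = 75.28 mm); Taking the union: the regions partially overlap (shared area 205.46 mm²), so the edge portions inside another operand are dropped and the merged outline is re-measured after clipping — boundary = 97.78 mm; the r=7 sphere at (14, 8.5) slices to a regular 32-gon of circumradius 6.989 (√(r²−h²) with h=0.4 from center) (perimeter = 2·32·6.989·sin(180°/32) = 43.84 mm); Combining (union): the regions partially overlap (shared area 115.67 mm²), so the edge portions inside another operand are dropped and the merged outline is re-measured after clipping — boundary = 100.81 mm. Overall, the cross-section is a single solid region. Total boundary length (outer) = 100.81 mm.

100.81 mm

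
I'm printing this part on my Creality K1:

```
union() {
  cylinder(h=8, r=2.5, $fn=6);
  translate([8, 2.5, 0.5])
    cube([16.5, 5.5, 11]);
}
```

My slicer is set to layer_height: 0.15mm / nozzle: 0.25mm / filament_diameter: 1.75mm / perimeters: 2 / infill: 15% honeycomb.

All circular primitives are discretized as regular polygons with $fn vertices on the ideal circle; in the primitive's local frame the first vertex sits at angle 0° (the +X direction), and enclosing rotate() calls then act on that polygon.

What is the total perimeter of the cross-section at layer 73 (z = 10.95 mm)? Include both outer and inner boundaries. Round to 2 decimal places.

44.00 mm

At z = 10.95 mm: the cylinder is absent (z outside [0, 8]); the 16.5×5.5 cube at (8, 2.5) contributes its full rectangle (perimeter 44.00 mm); Combining (union): only the 16.5×5.5 cube at (8, 2.5) is present, so the union is just that shape — boundary = 44.00 mm. Overall, the cross-section is a single solid region. Total boundary length (outer) = 44.00 mm.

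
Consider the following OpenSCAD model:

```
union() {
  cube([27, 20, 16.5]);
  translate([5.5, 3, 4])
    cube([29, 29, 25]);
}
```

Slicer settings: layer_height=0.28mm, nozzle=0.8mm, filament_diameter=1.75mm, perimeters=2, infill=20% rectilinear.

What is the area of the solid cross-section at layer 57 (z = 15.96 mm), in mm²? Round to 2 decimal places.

1015.50 mm²

At z = 15.96 mm: the cube (footprint 27×20) is included at this height (area 540.00 mm²); the cube at (5.5, 3) is present — its section is the full 29×29 rectangle (area 841.00 mm²); Merging all regions: the regions partially overlap — summed areas 1381.00 mm² minus the doubly-counted overlap 365.50 mm² gives 1015.50 mm² — area = 1015.50 mm². Overall, the cross-section is a single solid region. Net area = 1015.50 mm².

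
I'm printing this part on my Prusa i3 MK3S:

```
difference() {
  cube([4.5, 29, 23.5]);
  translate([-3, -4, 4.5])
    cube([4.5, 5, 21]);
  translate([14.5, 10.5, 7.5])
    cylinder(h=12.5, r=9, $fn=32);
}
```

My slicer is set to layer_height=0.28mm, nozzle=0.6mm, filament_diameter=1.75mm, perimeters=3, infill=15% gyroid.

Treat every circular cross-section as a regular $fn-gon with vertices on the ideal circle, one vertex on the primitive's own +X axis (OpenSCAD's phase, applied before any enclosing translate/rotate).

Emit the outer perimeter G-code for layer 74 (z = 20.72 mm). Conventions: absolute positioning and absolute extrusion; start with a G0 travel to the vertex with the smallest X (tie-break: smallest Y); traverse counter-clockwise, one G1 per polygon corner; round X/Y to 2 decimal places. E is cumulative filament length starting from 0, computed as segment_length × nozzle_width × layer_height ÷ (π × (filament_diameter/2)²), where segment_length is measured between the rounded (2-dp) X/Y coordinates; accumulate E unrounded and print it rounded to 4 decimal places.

At z = 20.72 mm: the cube is present — its section is the full 4.5×29 rectangle; the cube at (-3, -4) (footprint 4.5×5) is included at this height; the cylinder at (14.5, 10.5) is absent (z outside [7.5, 20]); Taking the first minus the rest: starting from the 4.5×29 cube, the 4.5×5 cube at (-3, -4) partially overlaps it — only the 1.50 mm² overlap (of its 22.50 mm²) is removed, clipping the outline — 1 connected region. The outline is a single polygon with 6 vertices. Extrusion per mm of travel: 0.6 × 0.28 / (π × 0.875²) = 0.069846. Accumulating E over each segment gives final E = 4.6797.

G0 X0.00 Y1.00 Z20.72
G1 X1.50 Y1.00 E0.1048
G1 X1.50 Y0.00 E0.1746
G1 X4.50 Y0.00 E0.3842
G1 X4.50 Y29.00 E2.4097
G1 X0.00 Y29.00 E2.7240
G1 X0.00 Y1.00 E4.6797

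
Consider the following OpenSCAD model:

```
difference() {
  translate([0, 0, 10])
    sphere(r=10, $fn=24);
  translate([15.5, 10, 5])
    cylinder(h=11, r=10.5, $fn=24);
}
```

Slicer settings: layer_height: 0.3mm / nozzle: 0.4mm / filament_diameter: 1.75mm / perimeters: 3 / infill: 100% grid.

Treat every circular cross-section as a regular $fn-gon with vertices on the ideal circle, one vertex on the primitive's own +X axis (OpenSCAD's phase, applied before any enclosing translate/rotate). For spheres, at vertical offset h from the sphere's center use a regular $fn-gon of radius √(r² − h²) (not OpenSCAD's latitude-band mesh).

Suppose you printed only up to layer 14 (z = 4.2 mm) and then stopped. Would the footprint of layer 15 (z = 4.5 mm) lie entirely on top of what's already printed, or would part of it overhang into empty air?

part overhangs

Compare the two slices. At z = 4.2: the sphere: section is a regular 24-gon, circumradius = √(r²−h²) = √(10²−5.8²) = 8.146 (area = (24/2)·8.146²·sin(360°/24) = 206.10 mm²); the cylinder at (15.5, 10) is not intersected at this z (z outside [5, 16]); After the difference (first − rest): none of the subtracted shapes is present at this height, so the r=10 sphere is unchanged — area = 206.10 mm². At z = 4.5: the r=10 sphere contributes a regular 24-gon of circumradius √(10²−5.5²) = 8.352 (area = (24/2)·8.352²·sin(360°/24) = 216.63 mm²); the cylinder at (15.5, 10) is absent (z outside [5, 16]); Taking the first minus the rest: none of the subtracted shapes is present at this height, so the r=10 sphere is unchanged — area = 216.63 mm². Checking containment: at z = 4.5 the cross-section extends beyond the z = 4.2 cross-section by about 10.53 mm².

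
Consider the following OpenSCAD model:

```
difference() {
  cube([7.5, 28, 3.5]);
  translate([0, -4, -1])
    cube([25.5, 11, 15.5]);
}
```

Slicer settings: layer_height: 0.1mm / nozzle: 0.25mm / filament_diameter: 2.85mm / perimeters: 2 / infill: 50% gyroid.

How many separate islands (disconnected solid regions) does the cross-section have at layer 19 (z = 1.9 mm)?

1

At z = 1.9 mm: the cube is present — its section is the full 7.5×28 rectangle; the cube at (0, -4) (footprint 25.5×11) is included at this height; Taking the first minus the rest: starting from the 7.5×28 cube, the 25.5×11 cube at (0, -4) partially overlaps it — only the 52.50 mm² overlap (of its 280.50 mm²) is removed, clipping the outline — 1 connected region. Overall, the cross-section is a single solid region. Island count = 1.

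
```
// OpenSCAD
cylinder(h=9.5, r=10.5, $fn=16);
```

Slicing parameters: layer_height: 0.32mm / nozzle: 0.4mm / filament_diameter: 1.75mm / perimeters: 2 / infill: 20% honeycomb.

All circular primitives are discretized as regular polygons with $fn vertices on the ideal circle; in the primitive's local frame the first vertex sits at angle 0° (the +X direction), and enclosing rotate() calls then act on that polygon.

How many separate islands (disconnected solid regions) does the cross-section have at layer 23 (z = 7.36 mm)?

1

At z = 7.36 mm: the cylinder: section is a regular 16-gon, circumradius r=10.5. Overall, the cross-section is a single solid region. Island count = 1.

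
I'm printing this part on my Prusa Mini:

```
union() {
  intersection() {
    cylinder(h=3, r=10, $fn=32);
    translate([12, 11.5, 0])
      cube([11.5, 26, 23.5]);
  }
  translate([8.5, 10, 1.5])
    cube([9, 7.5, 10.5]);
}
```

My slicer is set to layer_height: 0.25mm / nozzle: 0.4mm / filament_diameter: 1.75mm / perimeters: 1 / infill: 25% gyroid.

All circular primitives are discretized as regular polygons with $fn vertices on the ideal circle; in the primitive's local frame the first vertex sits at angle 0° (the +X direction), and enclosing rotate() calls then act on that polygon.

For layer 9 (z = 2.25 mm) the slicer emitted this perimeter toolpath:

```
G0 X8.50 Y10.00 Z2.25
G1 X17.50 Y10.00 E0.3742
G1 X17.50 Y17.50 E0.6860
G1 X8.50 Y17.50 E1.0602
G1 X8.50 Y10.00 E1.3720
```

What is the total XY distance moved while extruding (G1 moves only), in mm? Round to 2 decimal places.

33.00 mm

Sum the Euclidean lengths of each G1 segment: total = 33.00 mm.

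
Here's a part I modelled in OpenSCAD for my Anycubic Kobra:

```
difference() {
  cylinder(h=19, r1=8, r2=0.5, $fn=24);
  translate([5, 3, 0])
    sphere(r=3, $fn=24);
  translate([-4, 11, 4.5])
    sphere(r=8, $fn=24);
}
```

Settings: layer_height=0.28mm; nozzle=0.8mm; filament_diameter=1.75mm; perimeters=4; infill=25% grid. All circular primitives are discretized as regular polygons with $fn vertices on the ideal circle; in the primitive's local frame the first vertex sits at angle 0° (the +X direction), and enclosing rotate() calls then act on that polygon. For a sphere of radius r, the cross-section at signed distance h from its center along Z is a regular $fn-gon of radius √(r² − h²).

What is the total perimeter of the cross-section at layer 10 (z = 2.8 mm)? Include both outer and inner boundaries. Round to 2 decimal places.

At z = 2.8 mm: the cone: at t=0.147 of its height the radius interpolates to r₁+(r₂−r₁)t = 6.895, giving a regular 24-gon of that circumradius (perimeter = 2·24·6.895·sin(180°/24) = 43.20 mm); the r=3 sphere at (5, 3) slices to a regular 24-gon of circumradius 1.077 (√(r²−h²) with h=2.8 from center) (perimeter = 2·24·1.077·sin(180°/24) = 6.75 mm); the sphere at (-4, 11): section is a regular 24-gon, circumradius = √(r²−h²) = √(8²−1.7²) = 7.817 (perimeter = 2·24·7.817·sin(180°/24) = 48.98 mm); Taking the first minus the rest: starting from the cone, the r=3 sphere at (5, 3) partially overlaps it — only the 3.59 mm² overlap (of its 3.60 mm²) is removed, clipping the outline; the r=8 sphere at (-4, 11) partially overlaps it — only the 17.43 mm² overlap (of its 189.80 mm²) is removed, clipping the outline — boundary = 48.81 mm. Overall, the cross-section is a single solid region. Total boundary length (outer) = 48.81 mm.

48.81 mm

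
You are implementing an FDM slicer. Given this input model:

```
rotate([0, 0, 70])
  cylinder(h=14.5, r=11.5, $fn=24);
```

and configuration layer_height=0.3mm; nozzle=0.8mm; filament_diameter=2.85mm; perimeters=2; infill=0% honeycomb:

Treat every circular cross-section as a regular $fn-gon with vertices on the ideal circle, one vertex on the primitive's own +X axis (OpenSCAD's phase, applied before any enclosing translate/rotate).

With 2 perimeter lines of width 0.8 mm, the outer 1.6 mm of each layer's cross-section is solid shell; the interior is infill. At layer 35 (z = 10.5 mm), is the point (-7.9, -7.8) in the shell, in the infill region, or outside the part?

At z = 10.5 mm: the r=11.5 cylinder contributes a regular 24-gon of circumradius 11.5; (rotated 70° about Z; rotation is an isometry so areas/perimeters/island counts are preserved). Overall, the cross-section is a single solid region. Undo the 70° rotation: the query point maps to (-10.032, 4.756) in the un-rotated model frame. The nearest boundary edge runs (-9.96, 5.75)→(-11.11, 2.98); distance from the point to it = 0.31 mm. The point is inside the cross-section, 0.31 mm from the nearest boundary — within the 1.6 mm shell band (2 × 0.8).

shell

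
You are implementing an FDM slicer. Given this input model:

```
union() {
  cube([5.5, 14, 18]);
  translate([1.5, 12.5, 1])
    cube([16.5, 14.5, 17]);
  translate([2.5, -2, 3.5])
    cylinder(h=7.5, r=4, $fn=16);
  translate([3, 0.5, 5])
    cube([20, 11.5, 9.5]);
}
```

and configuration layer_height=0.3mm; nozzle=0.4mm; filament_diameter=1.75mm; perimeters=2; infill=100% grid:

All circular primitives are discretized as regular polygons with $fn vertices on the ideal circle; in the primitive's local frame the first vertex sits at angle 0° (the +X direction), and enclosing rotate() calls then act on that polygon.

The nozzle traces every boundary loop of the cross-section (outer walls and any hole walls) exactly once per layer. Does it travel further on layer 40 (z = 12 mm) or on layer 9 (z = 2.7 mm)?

Layer 40 (z = 12): the 5.5×14 cube contributes its full rectangle (perimeter 39.00 mm); the 16.5×14.5 cube at (1.5, 12.5) contributes its full rectangle (perimeter 62.00 mm); the cylinder at (2.5, -2) is absent (z outside [3.5, 11]); the cube at (3, 0.5) (footprint 20×11.5) is included at this height (perimeter 63.00 mm); Taking the union: the regions partially overlap (shared area 34.75 mm²), so the edge portions inside another operand are dropped and the merged outline is re-measured after clipping — boundary = 125.00 mm. So its perimeter = 125.00 mm. Layer 9 (z = 2.7): the cube is present — its section is the full 5.5×14 rectangle (perimeter 39.00 mm); the cube at (1.5, 12.5) is present — its section is the full 16.5×14.5 rectangle (perimeter 62.00 mm); the cylinder at (2.5, -2) does not reach this height (z outside [3.5, 11]); the cube at (3, 0.5) does not reach this height (z outside [5, 14.5]); Combining (union): the regions partially overlap (shared area 6.00 mm²), so the edge portions inside another operand are dropped and the merged outline is re-measured after clipping — boundary = 90.00 mm. So its perimeter = 90.00 mm. Layer 40 is larger (125.00 vs 90.00 mm).

layer 40 (z = 12 mm)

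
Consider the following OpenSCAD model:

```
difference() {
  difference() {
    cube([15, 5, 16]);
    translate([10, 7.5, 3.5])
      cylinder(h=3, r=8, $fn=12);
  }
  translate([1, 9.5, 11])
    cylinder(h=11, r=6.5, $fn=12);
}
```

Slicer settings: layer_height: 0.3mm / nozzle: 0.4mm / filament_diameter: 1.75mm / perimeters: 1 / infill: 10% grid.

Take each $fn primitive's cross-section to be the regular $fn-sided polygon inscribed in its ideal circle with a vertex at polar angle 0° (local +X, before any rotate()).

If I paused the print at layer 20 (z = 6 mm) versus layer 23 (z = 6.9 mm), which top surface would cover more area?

layer 23 (z = 6.9 mm)

Layer 20 (z = 6): the cube is present — its section is the full 15×5 rectangle (area 75.00 mm²); the cylinder at (10, 7.5): section is a regular 12-gon, circumradius r=8 (area = (12/2)·8.000²·sin(360°/12) = 192.00 mm²); After the difference (first − rest): starting from the 15×5 cube (75.00 mm²), the r=8 cylinder at (10, 7.5) partially overlaps it — only the 51.69 mm² overlap (of its 192.00 mm²) is removed, clipping the outline — area = 23.31 mm²; the cylinder at (1, 9.5) is not intersected at this z (z outside [11, 22]); Subtracting the remaining from the first: none of the subtracted shapes is present at this height, so the result so far is unchanged — area = 23.31 mm². So its area = 23.31 mm². Layer 23 (z = 6.9): the cube is present — its section is the full 15×5 rectangle (area 75.00 mm²); the cylinder at (10, 7.5) is absent (z outside [3.5, 6.5]); Subtracting the remaining from the first: none of the subtracted shapes is present at this height, so the 15×5 cube is unchanged — area = 75.00 mm²; the cylinder at (1, 9.5) does not reach this height (z outside [11, 22]); After the difference (first − rest): none of the subtracted shapes is present at this height, so that combined region is unchanged — area = 75.00 mm². So its area = 75.00 mm². Layer 23 is larger (75.00 vs 23.31 mm²).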